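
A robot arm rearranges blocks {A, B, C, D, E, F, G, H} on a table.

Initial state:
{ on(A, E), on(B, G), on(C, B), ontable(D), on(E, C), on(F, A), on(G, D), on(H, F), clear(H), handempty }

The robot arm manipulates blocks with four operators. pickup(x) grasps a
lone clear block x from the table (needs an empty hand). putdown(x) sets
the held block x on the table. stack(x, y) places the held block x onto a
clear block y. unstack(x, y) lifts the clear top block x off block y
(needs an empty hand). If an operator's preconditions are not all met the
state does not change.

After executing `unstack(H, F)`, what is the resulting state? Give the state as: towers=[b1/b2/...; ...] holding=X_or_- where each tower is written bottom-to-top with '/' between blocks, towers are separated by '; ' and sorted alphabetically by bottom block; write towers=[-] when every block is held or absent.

towers=[D/G/B/C/E/A/F] holding=H

before: towers=[D/G/B/C/E/A/F/H] holding=-
pre[unstack(H, F)]: on(H,F) ✓, clear(H) ✓, handempty ✓
all met → apply unstack(H, F)
after:  towers=[D/G/B/C/E/A/F] holding=H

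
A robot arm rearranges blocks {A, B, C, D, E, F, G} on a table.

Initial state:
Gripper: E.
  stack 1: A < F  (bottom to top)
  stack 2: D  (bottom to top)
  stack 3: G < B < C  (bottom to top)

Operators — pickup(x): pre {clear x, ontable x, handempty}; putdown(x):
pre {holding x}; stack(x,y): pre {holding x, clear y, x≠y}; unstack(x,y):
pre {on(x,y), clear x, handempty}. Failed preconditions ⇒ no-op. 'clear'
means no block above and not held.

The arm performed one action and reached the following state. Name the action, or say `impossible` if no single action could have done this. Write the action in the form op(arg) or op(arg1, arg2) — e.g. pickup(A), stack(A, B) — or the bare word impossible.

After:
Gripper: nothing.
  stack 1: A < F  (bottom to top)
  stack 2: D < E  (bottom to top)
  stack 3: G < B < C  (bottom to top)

stack(E, D)

target: towers=[A/F; D/E; G/B/C] holding=-
        putdown(E) → towers=[A/F; D; E; G/B/C] holding=-
       stack(E, F) → towers=[A/F/E; D; G/B/C] holding=-
       stack(E, D) → towers=[A/F; D/E; G/B/C] holding=-  ← match
       stack(E, C) → towers=[A/F; D; G/B/C/E] holding=-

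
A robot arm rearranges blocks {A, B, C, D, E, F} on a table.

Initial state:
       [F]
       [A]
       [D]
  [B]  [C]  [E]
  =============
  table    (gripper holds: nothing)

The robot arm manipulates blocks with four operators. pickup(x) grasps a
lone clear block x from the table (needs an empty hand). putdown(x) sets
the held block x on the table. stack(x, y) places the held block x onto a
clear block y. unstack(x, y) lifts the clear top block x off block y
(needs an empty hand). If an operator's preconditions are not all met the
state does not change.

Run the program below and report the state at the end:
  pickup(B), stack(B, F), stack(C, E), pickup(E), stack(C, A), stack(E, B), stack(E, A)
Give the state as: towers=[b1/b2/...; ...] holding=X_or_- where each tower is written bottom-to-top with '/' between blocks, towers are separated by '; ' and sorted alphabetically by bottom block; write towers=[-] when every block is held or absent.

step 1 (pickup(B)): towers=[C/D/A/F; E] holding=B
step 2 (stack(B, F)): towers=[C/D/A/F/B; E] holding=-
step 3 (stack(C, E)) [no-op]: towers=[C/D/A/F/B; E] holding=-
step 4 (pickup(E)): towers=[C/D/A/F/B] holding=E
step 5 (stack(C, A)) [no-op]: towers=[C/D/A/F/B] holding=E
step 6 (stack(E, B)): towers=[C/D/A/F/B/E] holding=-
step 7 (stack(E, A)) [no-op]: towers=[C/D/A/F/B/E] holding=-

towers=[C/D/A/F/B/E] holding=-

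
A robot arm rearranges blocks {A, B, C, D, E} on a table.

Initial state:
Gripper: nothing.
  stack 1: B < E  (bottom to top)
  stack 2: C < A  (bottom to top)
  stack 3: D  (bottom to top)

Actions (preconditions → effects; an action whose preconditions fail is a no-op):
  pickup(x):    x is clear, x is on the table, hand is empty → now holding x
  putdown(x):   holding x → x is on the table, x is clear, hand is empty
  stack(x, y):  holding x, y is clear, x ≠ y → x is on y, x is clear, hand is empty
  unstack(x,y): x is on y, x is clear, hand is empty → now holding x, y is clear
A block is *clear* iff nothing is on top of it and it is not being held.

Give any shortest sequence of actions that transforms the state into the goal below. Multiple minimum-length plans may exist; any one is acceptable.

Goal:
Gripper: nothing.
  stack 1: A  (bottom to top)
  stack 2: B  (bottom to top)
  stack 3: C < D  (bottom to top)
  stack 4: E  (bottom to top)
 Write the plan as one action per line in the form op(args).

unstack(A, C)
putdown(A)
pickup(D)
stack(D, C)
unstack(E, B)
putdown(E)

step 1 (unstack(A, C)): towers=[B/E; C; D] holding=A
step 2 (putdown(A)): towers=[A; B/E; C; D] holding=-
step 3 (pickup(D)): towers=[A; B/E; C] holding=D
step 4 (stack(D, C)): towers=[A; B/E; C/D] holding=-
step 5 (unstack(E, B)): towers=[A; B; C/D] holding=E
step 6 (putdown(E)): towers=[A; B; C/D; E] holding=-
goal check: towers=[A; B; C/D; E] holding=- — reached (length 6, optimal by BFS)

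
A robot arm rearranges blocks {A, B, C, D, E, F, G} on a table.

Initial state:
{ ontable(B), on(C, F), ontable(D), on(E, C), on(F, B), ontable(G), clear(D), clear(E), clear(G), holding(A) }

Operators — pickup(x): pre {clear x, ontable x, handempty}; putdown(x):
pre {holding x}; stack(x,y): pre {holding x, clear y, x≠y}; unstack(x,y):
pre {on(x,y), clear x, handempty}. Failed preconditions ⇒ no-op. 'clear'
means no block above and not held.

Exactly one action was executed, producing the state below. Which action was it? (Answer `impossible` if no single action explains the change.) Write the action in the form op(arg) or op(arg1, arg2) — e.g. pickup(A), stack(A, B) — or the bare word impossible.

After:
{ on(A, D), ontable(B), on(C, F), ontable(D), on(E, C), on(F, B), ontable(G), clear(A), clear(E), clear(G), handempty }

stack(A, D)

target: towers=[B/F/C/E; D/A; G] holding=-
        putdown(A) → towers=[A; B/F/C/E; D; G] holding=-
       stack(A, G) → towers=[B/F/C/E; D; G/A] holding=-
       stack(A, D) → towers=[B/F/C/E; D/A; G] holding=-  ← match
       stack(A, E) → towers=[B/F/C/E/A; D; G] holding=-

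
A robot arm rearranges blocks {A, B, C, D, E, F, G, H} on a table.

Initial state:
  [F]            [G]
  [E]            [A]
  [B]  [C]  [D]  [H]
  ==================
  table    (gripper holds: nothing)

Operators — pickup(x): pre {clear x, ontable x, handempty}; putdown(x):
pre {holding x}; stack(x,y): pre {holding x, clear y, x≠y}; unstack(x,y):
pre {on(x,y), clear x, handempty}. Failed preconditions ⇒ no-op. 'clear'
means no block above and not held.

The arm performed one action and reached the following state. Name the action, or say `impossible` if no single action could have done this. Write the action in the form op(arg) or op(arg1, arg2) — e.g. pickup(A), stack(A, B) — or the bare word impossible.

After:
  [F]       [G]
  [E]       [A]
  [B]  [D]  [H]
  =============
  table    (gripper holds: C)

pickup(C)

target: towers=[B/E/F; D; H/A/G] holding=C
     unstack(G, A) → towers=[B/E/F; C; D; H/A] holding=G
     unstack(F, E) → towers=[B/E; C; D; H/A/G] holding=F
         pickup(D) → towers=[B/E/F; C; H/A/G] holding=D
         pickup(C) → towers=[B/E/F; D; H/A/G] holding=C  ← match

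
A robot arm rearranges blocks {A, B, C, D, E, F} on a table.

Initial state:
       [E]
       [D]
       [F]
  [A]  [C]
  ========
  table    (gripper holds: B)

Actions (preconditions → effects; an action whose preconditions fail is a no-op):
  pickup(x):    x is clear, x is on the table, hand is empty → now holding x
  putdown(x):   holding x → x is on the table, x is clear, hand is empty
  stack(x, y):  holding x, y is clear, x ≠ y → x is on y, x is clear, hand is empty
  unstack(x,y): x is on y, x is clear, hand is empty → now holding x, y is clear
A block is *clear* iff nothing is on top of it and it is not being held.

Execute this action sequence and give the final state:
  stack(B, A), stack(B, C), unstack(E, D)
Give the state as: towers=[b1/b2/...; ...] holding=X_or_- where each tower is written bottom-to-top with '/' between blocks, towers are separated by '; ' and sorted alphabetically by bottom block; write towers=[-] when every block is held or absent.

towers=[A/B; C/F/D] holding=E

step 1 (stack(B, A)): towers=[A/B; C/F/D/E] holding=-
step 2 (stack(B, C)) [no-op]: towers=[A/B; C/F/D/E] holding=-
step 3 (unstack(E, D)): towers=[A/B; C/F/D] holding=E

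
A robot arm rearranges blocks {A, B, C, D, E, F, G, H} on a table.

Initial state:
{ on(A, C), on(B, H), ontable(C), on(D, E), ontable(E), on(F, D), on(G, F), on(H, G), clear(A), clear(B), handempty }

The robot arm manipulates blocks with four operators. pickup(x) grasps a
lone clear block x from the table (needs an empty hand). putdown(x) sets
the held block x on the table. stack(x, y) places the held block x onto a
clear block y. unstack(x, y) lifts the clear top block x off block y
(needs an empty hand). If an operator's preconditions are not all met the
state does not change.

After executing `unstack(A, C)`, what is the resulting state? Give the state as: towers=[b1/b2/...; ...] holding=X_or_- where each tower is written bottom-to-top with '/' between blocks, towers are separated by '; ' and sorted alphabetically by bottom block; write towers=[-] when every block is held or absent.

before: towers=[C/A; E/D/F/G/H/B] holding=-
pre[unstack(A, C)]: on(A,C) ok, clear(A) ok, handempty ok
all met → apply unstack(A, C)
after:  towers=[C; E/D/F/G/H/B] holding=A

towers=[C; E/D/F/G/H/B] holding=A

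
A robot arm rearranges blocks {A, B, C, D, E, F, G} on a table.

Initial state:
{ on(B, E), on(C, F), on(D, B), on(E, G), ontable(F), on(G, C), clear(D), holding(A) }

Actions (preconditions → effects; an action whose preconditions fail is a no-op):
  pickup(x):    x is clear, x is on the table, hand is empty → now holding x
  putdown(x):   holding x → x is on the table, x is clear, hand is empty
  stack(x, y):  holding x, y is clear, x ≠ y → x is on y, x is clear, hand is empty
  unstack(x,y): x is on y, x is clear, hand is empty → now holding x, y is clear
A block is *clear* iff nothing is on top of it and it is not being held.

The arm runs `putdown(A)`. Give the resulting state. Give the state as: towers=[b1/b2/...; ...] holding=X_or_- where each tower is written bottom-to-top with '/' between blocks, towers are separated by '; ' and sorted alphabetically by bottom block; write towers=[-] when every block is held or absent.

before: towers=[F/C/G/E/B/D] holding=A
pre[putdown(A)]: holding(A) ✓
all met → apply putdown(A)
after:  towers=[A; F/C/G/E/B/D] holding=-

towers=[A; F/C/G/E/B/D] holding=-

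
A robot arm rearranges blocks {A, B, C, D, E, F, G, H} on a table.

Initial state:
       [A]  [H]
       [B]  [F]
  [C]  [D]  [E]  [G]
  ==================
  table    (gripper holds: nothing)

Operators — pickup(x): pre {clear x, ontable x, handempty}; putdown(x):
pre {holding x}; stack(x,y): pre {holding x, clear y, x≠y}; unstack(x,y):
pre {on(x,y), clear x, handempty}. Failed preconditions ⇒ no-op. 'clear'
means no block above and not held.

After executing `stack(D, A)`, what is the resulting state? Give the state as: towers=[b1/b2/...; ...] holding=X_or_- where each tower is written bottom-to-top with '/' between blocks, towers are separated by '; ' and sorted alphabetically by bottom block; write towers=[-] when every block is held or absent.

towers=[C; D/B/A; E/F/H; G] holding=-

before: towers=[C; D/B/A; E/F/H; G] holding=-
pre[stack(D, A)]: holding(D) ✗, clear(A) ✓, D≠A ✓
holding(D) unmet → stack(D, A) is a no-op
after:  towers=[C; D/B/A; E/F/H; G] holding=-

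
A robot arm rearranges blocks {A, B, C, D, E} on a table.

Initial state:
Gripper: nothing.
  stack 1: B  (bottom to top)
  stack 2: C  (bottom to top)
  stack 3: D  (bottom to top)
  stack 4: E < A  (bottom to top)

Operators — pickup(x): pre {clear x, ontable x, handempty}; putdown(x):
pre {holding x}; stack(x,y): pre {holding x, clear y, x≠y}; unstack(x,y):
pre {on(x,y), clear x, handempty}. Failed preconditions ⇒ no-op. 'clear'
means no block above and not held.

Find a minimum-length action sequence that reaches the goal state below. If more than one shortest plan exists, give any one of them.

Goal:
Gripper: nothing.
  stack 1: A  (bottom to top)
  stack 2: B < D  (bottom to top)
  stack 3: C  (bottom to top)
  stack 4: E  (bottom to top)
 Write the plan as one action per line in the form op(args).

step 1 (pickup(D)): towers=[B; C; E/A] holding=D
step 2 (stack(D, B)): towers=[B/D; C; E/A] holding=-
step 3 (unstack(A, E)): towers=[B/D; C; E] holding=A
step 4 (putdown(A)): towers=[A; B/D; C; E] holding=-
goal check: towers=[A; B/D; C; E] holding=- — reached (length 4, optimal by BFS)

pickup(D)
stack(D, B)
unstack(A, E)
putdown(A)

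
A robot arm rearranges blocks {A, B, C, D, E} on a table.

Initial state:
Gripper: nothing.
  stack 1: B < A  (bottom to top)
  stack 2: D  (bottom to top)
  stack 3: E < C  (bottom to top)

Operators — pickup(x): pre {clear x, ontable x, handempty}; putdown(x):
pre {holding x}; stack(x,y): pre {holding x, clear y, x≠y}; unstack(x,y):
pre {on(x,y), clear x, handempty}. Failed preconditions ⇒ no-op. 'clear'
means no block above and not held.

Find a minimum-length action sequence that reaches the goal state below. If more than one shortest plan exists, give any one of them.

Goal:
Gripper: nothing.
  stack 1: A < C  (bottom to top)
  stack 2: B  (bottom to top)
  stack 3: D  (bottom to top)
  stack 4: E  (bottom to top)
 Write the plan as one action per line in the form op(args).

step 1 (unstack(A, B)): towers=[B; D; E/C] holding=A
step 2 (putdown(A)): towers=[A; B; D; E/C] holding=-
step 3 (unstack(C, E)): towers=[A; B; D; E] holding=C
step 4 (stack(C, A)): towers=[A/C; B; D; E] holding=-
goal check: towers=[A/C; B; D; E] holding=- — reached (length 4, optimal by BFS)

unstack(A, B)
putdown(A)
unstack(C, E)
stack(C, A)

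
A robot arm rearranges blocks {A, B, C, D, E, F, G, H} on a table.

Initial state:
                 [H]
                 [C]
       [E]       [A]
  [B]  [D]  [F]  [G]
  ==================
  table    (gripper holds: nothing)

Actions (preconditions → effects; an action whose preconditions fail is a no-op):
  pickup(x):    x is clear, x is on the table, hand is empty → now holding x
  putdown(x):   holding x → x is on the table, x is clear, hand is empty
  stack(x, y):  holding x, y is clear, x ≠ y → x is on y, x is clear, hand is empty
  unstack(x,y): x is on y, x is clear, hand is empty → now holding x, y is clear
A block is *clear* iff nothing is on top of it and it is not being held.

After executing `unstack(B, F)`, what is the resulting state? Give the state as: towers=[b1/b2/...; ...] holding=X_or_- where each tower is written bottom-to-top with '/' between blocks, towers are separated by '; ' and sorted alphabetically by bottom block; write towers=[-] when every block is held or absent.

before: towers=[B; D/E; F; G/A/C/H] holding=-
pre[unstack(B, F)]: on(B,F) fail, clear(B) ok, handempty ok
on(B,F) unmet → unstack(B, F) is a no-op
after:  towers=[B; D/E; F; G/A/C/H] holding=-

towers=[B; D/E; F; G/A/C/H] holding=-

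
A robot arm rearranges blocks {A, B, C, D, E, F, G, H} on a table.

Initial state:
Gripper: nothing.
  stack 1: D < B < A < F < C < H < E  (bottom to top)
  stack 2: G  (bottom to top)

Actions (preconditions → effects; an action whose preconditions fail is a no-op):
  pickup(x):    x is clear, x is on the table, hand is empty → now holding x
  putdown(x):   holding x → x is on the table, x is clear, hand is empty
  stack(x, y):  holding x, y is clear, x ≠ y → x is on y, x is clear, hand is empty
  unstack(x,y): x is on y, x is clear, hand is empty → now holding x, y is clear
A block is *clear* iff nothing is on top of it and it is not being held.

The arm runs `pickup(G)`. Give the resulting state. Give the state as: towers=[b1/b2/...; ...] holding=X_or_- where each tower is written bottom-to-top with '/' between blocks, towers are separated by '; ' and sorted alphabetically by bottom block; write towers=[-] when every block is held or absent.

towers=[D/B/A/F/C/H/E] holding=G

before: towers=[D/B/A/F/C/H/E; G] holding=-
pre[pickup(G)]: clear(G) ✓, ontable(G) ✓, handempty ✓
all met → apply pickup(G)
after:  towers=[D/B/A/F/C/H/E] holding=G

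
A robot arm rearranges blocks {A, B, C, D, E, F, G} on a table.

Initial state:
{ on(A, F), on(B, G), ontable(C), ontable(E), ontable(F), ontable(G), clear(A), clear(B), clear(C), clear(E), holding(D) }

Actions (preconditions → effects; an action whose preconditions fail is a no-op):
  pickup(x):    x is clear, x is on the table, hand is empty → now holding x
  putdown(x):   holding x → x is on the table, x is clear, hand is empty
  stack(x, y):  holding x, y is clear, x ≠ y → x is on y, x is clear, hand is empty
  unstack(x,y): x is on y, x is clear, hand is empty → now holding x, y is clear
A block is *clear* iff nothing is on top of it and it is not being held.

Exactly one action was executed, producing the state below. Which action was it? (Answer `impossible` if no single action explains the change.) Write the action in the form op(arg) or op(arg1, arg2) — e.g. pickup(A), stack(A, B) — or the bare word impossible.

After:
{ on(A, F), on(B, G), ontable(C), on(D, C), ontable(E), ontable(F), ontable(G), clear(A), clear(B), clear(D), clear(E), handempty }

stack(D, C)

target: towers=[C/D; E; F/A; G/B] holding=-
        putdown(D) → towers=[C; D; E; F/A; G/B] holding=-
       stack(D, B) → towers=[C; E; F/A; G/B/D] holding=-
       stack(D, A) → towers=[C; E; F/A/D; G/B] holding=-
       stack(D, E) → towers=[C; E/D; F/A; G/B] holding=-
       stack(D, C) → towers=[C/D; E; F/A; G/B] holding=-  ← match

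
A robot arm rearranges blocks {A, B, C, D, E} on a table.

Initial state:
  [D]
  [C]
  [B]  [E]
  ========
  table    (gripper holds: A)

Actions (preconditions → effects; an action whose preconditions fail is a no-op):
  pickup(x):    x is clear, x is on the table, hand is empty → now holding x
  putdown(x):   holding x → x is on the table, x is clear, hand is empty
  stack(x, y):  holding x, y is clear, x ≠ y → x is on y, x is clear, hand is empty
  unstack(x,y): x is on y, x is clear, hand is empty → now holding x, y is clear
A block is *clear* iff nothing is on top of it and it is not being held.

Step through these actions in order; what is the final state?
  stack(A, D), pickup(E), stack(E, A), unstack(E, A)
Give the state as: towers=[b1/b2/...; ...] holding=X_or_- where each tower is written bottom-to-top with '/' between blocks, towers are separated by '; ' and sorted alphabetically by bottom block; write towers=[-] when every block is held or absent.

step 1 (stack(A, D)): towers=[B/C/D/A; E] holding=-
step 2 (pickup(E)): towers=[B/C/D/A] holding=E
step 3 (stack(E, A)): towers=[B/C/D/A/E] holding=-
step 4 (unstack(E, A)): towers=[B/C/D/A] holding=E

towers=[B/C/D/A] holding=E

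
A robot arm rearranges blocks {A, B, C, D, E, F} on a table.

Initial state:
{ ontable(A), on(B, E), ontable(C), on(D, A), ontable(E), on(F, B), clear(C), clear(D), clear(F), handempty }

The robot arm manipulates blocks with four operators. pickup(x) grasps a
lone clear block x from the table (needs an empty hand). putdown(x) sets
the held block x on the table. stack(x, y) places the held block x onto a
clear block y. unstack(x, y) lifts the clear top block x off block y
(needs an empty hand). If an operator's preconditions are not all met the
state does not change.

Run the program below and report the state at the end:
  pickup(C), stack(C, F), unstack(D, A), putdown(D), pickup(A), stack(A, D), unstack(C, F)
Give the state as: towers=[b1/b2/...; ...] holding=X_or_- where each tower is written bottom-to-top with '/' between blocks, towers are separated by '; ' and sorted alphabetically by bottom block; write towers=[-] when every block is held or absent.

towers=[D/A; E/B/F] holding=C

step 1 (pickup(C)): towers=[A/D; E/B/F] holding=C
step 2 (stack(C, F)): towers=[A/D; E/B/F/C] holding=-
step 3 (unstack(D, A)): towers=[A; E/B/F/C] holding=D
step 4 (putdown(D)): towers=[A; D; E/B/F/C] holding=-
step 5 (pickup(A)): towers=[D; E/B/F/C] holding=A
step 6 (stack(A, D)): towers=[D/A; E/B/F/C] holding=-
step 7 (unstack(C, F)): towers=[D/A; E/B/F] holding=C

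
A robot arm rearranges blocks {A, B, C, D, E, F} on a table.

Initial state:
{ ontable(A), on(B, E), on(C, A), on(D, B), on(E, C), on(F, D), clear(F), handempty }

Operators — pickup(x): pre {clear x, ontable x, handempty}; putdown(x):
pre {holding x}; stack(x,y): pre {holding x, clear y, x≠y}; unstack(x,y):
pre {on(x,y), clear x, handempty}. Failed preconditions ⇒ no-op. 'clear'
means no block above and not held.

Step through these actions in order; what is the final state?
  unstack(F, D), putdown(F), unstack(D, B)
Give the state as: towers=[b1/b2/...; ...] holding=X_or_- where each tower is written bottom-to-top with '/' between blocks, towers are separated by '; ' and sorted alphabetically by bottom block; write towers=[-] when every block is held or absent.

step 1 (unstack(F, D)): towers=[A/C/E/B/D] holding=F
step 2 (putdown(F)): towers=[A/C/E/B/D; F] holding=-
step 3 (unstack(D, B)): towers=[A/C/E/B; F] holding=D

towers=[A/C/E/B; F] holding=D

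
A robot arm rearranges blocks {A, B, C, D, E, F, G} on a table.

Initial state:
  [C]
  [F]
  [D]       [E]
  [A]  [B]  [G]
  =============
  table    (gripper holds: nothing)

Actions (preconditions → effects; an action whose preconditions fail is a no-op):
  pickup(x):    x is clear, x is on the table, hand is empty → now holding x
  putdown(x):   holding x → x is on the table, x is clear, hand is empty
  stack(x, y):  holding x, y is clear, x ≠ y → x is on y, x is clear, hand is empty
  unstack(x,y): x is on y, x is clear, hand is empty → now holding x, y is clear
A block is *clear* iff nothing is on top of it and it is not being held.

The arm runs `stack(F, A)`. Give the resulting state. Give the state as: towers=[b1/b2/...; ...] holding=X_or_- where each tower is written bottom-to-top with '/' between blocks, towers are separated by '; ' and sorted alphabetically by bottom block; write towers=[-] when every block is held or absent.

towers=[A/D/F/C; B; G/E] holding=-

before: towers=[A/D/F/C; B; G/E] holding=-
pre[stack(F, A)]: holding(F) no, clear(A) no, F≠A yes
holding(F), clear(A) unmet → stack(F, A) is a no-op
after:  towers=[A/D/F/C; B; G/E] holding=-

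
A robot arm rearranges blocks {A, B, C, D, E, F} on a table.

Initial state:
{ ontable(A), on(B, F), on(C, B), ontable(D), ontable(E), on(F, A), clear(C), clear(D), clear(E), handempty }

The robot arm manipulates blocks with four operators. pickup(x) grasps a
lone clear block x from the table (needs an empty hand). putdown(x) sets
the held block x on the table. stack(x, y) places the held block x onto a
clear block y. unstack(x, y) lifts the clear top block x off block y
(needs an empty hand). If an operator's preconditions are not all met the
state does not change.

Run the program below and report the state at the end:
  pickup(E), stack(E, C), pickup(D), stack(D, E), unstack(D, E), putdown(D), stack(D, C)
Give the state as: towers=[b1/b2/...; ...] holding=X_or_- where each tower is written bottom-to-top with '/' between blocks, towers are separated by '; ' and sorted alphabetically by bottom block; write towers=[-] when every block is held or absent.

towers=[A/F/B/C/E; D] holding=-

step 1 (pickup(E)): towers=[A/F/B/C; D] holding=E
step 2 (stack(E, C)): towers=[A/F/B/C/E; D] holding=-
step 3 (pickup(D)): towers=[A/F/B/C/E] holding=D
step 4 (stack(D, E)): towers=[A/F/B/C/E/D] holding=-
step 5 (unstack(D, E)): towers=[A/F/B/C/E] holding=D
step 6 (putdown(D)): towers=[A/F/B/C/E; D] holding=-
step 7 (stack(D, C)) [no-op]: towers=[A/F/B/C/E; D] holding=-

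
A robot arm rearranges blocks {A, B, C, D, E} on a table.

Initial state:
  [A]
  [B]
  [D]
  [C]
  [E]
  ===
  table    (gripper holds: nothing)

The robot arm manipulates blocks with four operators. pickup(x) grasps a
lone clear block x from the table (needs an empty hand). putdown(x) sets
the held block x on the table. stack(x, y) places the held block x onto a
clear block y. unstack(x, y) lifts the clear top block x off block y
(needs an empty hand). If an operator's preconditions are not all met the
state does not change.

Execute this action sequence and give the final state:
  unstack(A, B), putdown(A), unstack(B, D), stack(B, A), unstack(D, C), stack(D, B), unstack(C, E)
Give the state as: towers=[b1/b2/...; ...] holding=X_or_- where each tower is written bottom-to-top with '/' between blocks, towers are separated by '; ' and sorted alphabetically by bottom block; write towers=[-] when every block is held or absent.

towers=[A/B/D; E] holding=C

step 1 (unstack(A, B)): towers=[E/C/D/B] holding=A
step 2 (putdown(A)): towers=[A; E/C/D/B] holding=-
step 3 (unstack(B, D)): towers=[A; E/C/D] holding=B
step 4 (stack(B, A)): towers=[A/B; E/C/D] holding=-
step 5 (unstack(D, C)): towers=[A/B; E/C] holding=D
step 6 (stack(D, B)): towers=[A/B/D; E/C] holding=-
step 7 (unstack(C, E)): towers=[A/B/D; E] holding=C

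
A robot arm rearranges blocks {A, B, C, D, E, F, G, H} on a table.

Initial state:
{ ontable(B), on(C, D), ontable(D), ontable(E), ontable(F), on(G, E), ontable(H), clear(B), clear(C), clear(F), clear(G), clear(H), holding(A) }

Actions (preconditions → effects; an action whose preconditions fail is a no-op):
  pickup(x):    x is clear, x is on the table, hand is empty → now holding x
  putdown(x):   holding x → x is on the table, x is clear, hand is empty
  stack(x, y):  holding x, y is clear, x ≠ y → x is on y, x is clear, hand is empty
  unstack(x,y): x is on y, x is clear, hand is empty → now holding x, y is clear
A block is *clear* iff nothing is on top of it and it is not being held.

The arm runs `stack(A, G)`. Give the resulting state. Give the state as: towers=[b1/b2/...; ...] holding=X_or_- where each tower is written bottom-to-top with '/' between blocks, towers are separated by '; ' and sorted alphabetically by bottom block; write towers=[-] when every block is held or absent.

before: towers=[B; D/C; E/G; F; H] holding=A
pre[stack(A, G)]: holding(A) yes, clear(G) yes, A≠G yes
all met → apply stack(A, G)
after:  towers=[B; D/C; E/G/A; F; H] holding=-

towers=[B; D/C; E/G/A; F; H] holding=-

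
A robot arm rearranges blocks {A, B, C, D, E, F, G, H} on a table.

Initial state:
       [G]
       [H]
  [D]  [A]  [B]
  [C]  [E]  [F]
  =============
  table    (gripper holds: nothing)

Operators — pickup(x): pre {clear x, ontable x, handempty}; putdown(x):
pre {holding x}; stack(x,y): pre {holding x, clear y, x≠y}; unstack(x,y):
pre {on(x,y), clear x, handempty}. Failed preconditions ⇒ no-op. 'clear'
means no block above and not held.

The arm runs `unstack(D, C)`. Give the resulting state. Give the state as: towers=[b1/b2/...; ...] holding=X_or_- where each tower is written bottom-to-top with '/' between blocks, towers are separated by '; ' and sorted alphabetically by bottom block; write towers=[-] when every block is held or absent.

towers=[C; E/A/H/G; F/B] holding=D

before: towers=[C/D; E/A/H/G; F/B] holding=-
pre[unstack(D, C)]: on(D,C) ✓, clear(D) ✓, handempty ✓
all met → apply unstack(D, C)
after:  towers=[C; E/A/H/G; F/B] holding=D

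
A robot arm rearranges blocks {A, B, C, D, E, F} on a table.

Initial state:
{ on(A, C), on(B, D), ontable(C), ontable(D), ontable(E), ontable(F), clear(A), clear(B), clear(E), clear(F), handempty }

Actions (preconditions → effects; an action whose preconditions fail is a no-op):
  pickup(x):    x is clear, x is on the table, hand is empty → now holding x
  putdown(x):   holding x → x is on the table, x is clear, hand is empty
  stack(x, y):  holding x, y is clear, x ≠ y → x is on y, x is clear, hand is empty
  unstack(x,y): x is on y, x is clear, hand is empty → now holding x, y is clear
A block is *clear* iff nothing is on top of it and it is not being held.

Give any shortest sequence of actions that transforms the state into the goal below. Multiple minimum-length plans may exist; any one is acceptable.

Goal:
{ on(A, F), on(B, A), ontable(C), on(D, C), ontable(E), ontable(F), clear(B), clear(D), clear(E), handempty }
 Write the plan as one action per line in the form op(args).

unstack(A, C)
stack(A, F)
unstack(B, D)
stack(B, A)
pickup(D)
stack(D, C)

step 1 (unstack(A, C)): towers=[C; D/B; E; F] holding=A
step 2 (stack(A, F)): towers=[C; D/B; E; F/A] holding=-
step 3 (unstack(B, D)): towers=[C; D; E; F/A] holding=B
step 4 (stack(B, A)): towers=[C; D; E; F/A/B] holding=-
step 5 (pickup(D)): towers=[C; E; F/A/B] holding=D
step 6 (stack(D, C)): towers=[C/D; E; F/A/B] holding=-
goal check: towers=[C/D; E; F/A/B] holding=- — reached (length 6, optimal by BFS)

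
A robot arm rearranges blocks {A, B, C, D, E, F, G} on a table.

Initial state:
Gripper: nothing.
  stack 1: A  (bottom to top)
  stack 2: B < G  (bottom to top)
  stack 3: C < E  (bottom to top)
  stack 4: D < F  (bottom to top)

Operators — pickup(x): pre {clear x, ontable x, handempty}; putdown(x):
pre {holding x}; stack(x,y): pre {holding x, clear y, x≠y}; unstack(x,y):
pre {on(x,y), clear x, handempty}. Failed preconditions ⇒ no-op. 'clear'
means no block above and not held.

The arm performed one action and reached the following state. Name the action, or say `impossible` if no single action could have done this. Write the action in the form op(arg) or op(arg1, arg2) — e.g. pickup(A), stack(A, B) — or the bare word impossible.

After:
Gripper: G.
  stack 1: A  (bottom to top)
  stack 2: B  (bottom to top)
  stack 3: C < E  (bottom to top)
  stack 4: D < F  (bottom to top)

unstack(G, B)

target: towers=[A; B; C/E; D/F] holding=G
     unstack(F, D) → towers=[A; B/G; C/E; D] holding=F
     unstack(G, B) → towers=[A; B; C/E; D/F] holding=G  ← match
         pickup(A) → towers=[B/G; C/E; D/F] holding=A
     unstack(E, C) → towers=[A; B/G; C; D/F] holding=E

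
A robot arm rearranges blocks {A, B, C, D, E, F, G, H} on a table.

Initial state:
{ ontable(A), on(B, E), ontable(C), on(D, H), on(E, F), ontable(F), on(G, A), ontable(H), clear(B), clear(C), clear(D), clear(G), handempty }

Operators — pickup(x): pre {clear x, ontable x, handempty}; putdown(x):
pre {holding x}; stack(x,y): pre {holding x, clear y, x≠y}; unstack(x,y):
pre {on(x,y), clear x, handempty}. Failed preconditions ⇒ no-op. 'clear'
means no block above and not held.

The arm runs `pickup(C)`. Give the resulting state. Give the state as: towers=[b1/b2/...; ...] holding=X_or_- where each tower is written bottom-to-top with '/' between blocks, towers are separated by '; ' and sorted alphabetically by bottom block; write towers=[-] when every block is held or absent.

towers=[A/G; F/E/B; H/D] holding=C

before: towers=[A/G; C; F/E/B; H/D] holding=-
pre[pickup(C)]: clear(C) ok, ontable(C) ok, handempty ok
all met → apply pickup(C)
after:  towers=[A/G; F/E/B; H/D] holding=C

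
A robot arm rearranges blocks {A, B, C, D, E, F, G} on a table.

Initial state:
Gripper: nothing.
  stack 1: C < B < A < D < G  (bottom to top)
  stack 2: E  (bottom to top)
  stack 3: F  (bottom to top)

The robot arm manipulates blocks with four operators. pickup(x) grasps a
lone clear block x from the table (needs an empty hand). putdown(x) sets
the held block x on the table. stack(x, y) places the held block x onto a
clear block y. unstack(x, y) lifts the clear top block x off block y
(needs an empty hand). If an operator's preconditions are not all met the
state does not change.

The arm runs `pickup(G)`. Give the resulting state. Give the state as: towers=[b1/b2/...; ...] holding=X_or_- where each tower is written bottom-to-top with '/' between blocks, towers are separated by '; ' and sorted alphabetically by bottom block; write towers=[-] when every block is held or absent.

towers=[C/B/A/D/G; E; F] holding=-

before: towers=[C/B/A/D/G; E; F] holding=-
pre[pickup(G)]: clear(G) yes, ontable(G) no, handempty yes
ontable(G) unmet → pickup(G) is a no-op
after:  towers=[C/B/A/D/G; E; F] holding=-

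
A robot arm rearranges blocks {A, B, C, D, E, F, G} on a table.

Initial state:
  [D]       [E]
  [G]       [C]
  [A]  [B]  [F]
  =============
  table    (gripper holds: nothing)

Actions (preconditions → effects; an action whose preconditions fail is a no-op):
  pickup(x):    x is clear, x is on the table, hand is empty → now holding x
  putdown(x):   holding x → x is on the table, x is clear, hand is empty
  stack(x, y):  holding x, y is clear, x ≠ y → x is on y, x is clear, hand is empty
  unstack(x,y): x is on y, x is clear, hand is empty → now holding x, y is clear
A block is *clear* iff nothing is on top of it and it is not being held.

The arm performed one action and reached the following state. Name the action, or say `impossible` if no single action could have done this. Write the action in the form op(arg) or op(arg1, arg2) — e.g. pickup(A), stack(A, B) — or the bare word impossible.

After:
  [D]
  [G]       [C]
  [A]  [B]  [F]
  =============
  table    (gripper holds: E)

target: towers=[A/G/D; B; F/C] holding=E
         pickup(B) → towers=[A/G/D; F/C/E] holding=B
     unstack(D, G) → towers=[A/G; B; F/C/E] holding=D
     unstack(E, C) → towers=[A/G/D; B; F/C] holding=E  ← match

unstack(E, C)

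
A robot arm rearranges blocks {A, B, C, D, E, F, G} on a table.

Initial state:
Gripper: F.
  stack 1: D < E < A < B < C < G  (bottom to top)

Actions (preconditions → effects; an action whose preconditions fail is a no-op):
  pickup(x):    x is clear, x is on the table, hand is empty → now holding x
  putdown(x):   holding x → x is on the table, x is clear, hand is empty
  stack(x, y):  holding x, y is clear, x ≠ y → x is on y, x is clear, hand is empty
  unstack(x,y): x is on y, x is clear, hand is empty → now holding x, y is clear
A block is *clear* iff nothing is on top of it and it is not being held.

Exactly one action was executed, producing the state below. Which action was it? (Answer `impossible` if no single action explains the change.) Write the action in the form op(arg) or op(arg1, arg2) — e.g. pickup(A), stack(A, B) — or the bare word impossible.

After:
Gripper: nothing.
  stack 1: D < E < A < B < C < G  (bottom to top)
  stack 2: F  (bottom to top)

putdown(F)

target: towers=[D/E/A/B/C/G; F] holding=-
        putdown(F) → towers=[D/E/A/B/C/G; F] holding=-  ← match
       stack(F, G) → towers=[D/E/A/B/C/G/F] holding=-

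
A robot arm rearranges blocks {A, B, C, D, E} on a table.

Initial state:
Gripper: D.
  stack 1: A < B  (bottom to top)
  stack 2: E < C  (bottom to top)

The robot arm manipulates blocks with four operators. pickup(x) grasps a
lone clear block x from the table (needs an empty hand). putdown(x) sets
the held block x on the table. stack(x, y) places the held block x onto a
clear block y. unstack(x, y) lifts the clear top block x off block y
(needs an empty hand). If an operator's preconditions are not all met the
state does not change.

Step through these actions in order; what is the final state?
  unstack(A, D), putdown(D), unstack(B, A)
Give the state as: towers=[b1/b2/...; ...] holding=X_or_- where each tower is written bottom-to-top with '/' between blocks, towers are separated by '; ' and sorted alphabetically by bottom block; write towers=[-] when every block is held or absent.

step 1 (unstack(A, D)) [no-op]: towers=[A/B; E/C] holding=D
step 2 (putdown(D)): towers=[A/B; D; E/C] holding=-
step 3 (unstack(B, A)): towers=[A; D; E/C] holding=B

towers=[A; D; E/C] holding=B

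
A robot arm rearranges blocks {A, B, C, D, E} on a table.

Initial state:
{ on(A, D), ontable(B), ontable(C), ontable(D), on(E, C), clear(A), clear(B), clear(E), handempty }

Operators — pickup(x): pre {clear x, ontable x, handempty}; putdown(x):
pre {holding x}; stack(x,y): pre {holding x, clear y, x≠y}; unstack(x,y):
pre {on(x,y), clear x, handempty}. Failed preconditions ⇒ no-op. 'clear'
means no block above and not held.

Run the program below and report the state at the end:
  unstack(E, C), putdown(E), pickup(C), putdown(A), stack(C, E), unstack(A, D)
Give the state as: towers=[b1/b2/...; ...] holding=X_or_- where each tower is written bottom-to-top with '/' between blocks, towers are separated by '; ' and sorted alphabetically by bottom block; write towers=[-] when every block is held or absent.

towers=[B; D; E/C] holding=A

step 1 (unstack(E, C)): towers=[B; C; D/A] holding=E
step 2 (putdown(E)): towers=[B; C; D/A; E] holding=-
step 3 (pickup(C)): towers=[B; D/A; E] holding=C
step 4 (putdown(A)) [no-op]: towers=[B; D/A; E] holding=C
step 5 (stack(C, E)): towers=[B; D/A; E/C] holding=-
step 6 (unstack(A, D)): towers=[B; D; E/C] holding=A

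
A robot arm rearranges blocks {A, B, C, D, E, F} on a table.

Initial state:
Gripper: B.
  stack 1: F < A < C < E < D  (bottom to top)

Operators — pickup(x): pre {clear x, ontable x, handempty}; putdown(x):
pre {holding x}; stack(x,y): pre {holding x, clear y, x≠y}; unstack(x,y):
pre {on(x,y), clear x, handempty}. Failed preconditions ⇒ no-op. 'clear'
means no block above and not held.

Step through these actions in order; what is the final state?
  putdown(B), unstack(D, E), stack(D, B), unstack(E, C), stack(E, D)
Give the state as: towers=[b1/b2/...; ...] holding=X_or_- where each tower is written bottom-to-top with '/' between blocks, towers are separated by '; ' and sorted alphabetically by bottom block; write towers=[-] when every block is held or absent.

step 1 (putdown(B)): towers=[B; F/A/C/E/D] holding=-
step 2 (unstack(D, E)): towers=[B; F/A/C/E] holding=D
step 3 (stack(D, B)): towers=[B/D; F/A/C/E] holding=-
step 4 (unstack(E, C)): towers=[B/D; F/A/C] holding=E
step 5 (stack(E, D)): towers=[B/D/E; F/A/C] holding=-

towers=[B/D/E; F/A/C] holding=-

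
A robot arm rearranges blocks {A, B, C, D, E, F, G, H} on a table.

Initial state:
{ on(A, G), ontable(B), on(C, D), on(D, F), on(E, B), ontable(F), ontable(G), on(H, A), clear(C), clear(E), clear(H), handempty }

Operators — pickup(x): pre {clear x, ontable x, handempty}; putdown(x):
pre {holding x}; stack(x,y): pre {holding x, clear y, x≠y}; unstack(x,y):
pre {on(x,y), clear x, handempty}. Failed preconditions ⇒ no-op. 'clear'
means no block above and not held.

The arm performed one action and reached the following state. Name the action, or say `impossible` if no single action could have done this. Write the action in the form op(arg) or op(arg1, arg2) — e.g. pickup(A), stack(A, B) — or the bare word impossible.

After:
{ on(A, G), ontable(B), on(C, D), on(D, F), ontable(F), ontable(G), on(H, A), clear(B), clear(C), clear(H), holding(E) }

unstack(E, B)

target: towers=[B; F/D/C; G/A/H] holding=E
     unstack(E, B) → towers=[B; F/D/C; G/A/H] holding=E  ← match
     unstack(H, A) → towers=[B/E; F/D/C; G/A] holding=H
     unstack(C, D) → towers=[B/E; F/D; G/A/H] holding=C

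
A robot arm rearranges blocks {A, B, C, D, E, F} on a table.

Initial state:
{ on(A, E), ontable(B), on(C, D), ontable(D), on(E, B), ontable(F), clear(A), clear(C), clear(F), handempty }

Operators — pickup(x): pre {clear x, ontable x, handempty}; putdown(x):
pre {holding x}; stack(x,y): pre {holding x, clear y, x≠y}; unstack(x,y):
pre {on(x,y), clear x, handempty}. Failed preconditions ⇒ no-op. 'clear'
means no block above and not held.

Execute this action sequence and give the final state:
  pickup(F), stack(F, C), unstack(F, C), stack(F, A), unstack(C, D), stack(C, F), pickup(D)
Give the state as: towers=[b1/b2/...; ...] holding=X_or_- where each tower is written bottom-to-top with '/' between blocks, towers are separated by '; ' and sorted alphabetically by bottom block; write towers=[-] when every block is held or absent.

towers=[B/E/A/F/C] holding=D

step 1 (pickup(F)): towers=[B/E/A; D/C] holding=F
step 2 (stack(F, C)): towers=[B/E/A; D/C/F] holding=-
step 3 (unstack(F, C)): towers=[B/E/A; D/C] holding=F
step 4 (stack(F, A)): towers=[B/E/A/F; D/C] holding=-
step 5 (unstack(C, D)): towers=[B/E/A/F; D] holding=C
step 6 (stack(C, F)): towers=[B/E/A/F/C; D] holding=-
step 7 (pickup(D)): towers=[B/E/A/F/C] holding=D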